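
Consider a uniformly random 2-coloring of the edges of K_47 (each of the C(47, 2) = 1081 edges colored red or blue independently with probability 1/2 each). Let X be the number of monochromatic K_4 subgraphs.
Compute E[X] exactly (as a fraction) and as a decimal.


Let X = Σ_S X_S over the C(47, 4) = 178365 subsets S of size 4, where X_S = 1 if the K_4 on S is monochromatic.
For a fixed S, the K_4 on S has C(4, 2) = 6 edges. P[all 6 edges red] = (1/2)^6, and likewise for blue, so P[monochromatic] = 2·(1/2)^6 = 2^{1 − 6} = 1/32.
By linearity: E[X] = C(47, 4) · 2^{1 − 6} = 178365 · 1/32 = 178365/32.
Numerically: E[X] ≈ 5573.906250.

E[X] = C(47,4)·2^(1−C(4,2)) = 178365/32 ≈ 5573.906250.


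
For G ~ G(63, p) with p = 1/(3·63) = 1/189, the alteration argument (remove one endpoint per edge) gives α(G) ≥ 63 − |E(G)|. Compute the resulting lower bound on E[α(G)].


E[|E(G)|] = C(63, 2)·p = 1953 · (1/189) = 31/3.
E[α(G)] ≥ n − E[|E(G)|] = 63 − 31/3 = 158/3.
Numerically: ≈ 52.667.
(This is only a lower bound; the true E[α(G)] may be larger.)

E[α(G)] ≥ 158/3 ≈ 52.667.


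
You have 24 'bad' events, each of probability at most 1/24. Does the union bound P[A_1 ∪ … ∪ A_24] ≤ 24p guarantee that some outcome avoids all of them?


Union bound: P[∪_{i=1}^{24} A_i] ≤ Σ_i P[A_i] ≤ 24·p = 24·(1/24) = 1.
Numerically: 1 ≈ 1.0000.
Is 1 < 1? NO.
Since the bound 1 is ≥ 1, the union bound is uninformative here; it does NOT by itself certify existence.

24·p = 1 ≈ 1.0000; existence NOT certified by the union bound.


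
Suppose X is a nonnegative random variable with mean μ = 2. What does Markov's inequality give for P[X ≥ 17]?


μ = E[X] = 2, a = 17.
Markov: P[X ≥ 17] ≤ μ/a = (2)/17 = 2/17.
Numerically: ≈ 0.1176.
(Since a = 17 > μ = 2.0000, the bound 2/17 is < 1 and informative.)

P[X ≥ 17] ≤ 2/17 ≈ 0.1176.


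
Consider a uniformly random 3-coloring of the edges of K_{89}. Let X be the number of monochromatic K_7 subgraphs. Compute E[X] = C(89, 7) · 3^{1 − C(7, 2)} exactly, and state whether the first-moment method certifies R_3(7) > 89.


E[X] = C(89, 7) · 3^{1 − 21} = 6890268572 · 3^{−20} = 6890268572/3486784401.
As a reduced fraction: E[X] = 6890268572/3486784401 ≈ 1.976110.
Is E[X] < 1? NO.
Since E[X] ≥ 1, the first-moment bound is inconclusive at n = 89; it does NOT by itself certify R_3(7) > 89.

E[X] = 6890268572/3486784401 ≈ 1.976110; E[X] ≥ 1; first-moment method inconclusive here.


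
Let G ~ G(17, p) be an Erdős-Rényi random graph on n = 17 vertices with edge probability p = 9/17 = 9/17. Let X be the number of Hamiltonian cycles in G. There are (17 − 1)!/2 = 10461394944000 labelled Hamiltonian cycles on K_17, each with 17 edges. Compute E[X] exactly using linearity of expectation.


K_17 has (17 − 1)!/2 = 10461394944000 labelled Hamiltonian cycles.
For each such Hamiltonian cycle H, let X_H = 1 if all 17 edges of H are present in G. Then P[X_H = 1] = p^{17} = (9/17)^{17} = 16677181699666569/827240261886336764177.
By linearity: E[X] = Σ_H E[X_H] = 10461394944000 · p^{17} = 10461394944000 · 16677181699666569/827240261886336764177 = 174466584313061171422427136000/827240261886336764177.
Numerically: E[X] ≈ 2.109e+08.

E[X] = 10461394944000 · (9/17)^{17} = 174466584313061171422427136000/827240261886336764177 ≈ 2.109e+08.


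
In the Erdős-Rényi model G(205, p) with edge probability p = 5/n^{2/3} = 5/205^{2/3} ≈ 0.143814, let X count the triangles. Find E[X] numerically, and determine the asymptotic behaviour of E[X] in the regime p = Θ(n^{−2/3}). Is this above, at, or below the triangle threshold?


Number of potential triangles: C(205, 3) = 1414910.
Each occurs with probability p³ ≈ (0.143814)³ ≈ 2.97441999e-03.
By linearity: E[X] = C(205, 3)·p³ ≈ 1414910 · 2.97441999e-03 ≈ 4208.536585.
Since α = 2/3 < 1, p = c/n^{2/3} ≫ 1/n is above the triangle threshold p ~ 1/n. Asymptotically E[X] ~ (c³/6)·n^{3(1−α)} = (5³/6)·n^{1} → ∞; triangles are abundant w.h.p.

E[X] ≈ 4208.536585; in regime p = Θ(1/n^{2/3}) E[X] diverges (above the triangle threshold p ~ 1/n).


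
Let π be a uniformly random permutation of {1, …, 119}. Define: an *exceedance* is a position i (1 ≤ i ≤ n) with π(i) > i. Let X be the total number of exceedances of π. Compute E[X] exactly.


Write X = Σ_{i=1}^{119} X_i, where X_i = 1_{π(i) > i}.
For each fixed i, π(i) is uniform over {1, …, 119} (marginal of a uniform permutation), so P[π(i) > i] = (n − i)/n. Summing: Σ_{i=1}^{119} (n − i)/n = (0 + 1 + … + 118)/119 = 119(119 − 1)/(2·119) = (119 − 1)/2.
Hence E[X] = Σ_{i=1}^{119} (119 − i)/119 = 59 ≈ 59.000000.

E[X] = 59 = 59.000000.


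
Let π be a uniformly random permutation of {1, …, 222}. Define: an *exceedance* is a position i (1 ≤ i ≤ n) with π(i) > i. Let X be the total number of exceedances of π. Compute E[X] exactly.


Write X = Σ_{i=1}^{222} X_i, where X_i = 1_{π(i) > i}.
For each fixed i, π(i) is uniform over {1, …, 222} (marginal of a uniform permutation), so P[π(i) > i] = (n − i)/n. Summing: Σ_{i=1}^{222} (n − i)/n = (0 + 1 + … + 221)/222 = 222(222 − 1)/(2·222) = (222 − 1)/2.
Hence E[X] = Σ_{i=1}^{222} (222 − i)/222 = 221/2 ≈ 110.500000.

E[X] = 221/2 = 110.500000.


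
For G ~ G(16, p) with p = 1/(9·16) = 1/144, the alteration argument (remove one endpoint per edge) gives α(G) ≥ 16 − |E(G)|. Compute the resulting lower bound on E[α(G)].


E[|E(G)|] = C(16, 2)·p = 120 · (1/144) = 5/6.
E[α(G)] ≥ n − E[|E(G)|] = 16 − 5/6 = 91/6.
Numerically: ≈ 15.16667.
(This is only a lower bound; the true E[α(G)] may be larger.)

E[α(G)] ≥ 91/6 ≈ 15.16667.


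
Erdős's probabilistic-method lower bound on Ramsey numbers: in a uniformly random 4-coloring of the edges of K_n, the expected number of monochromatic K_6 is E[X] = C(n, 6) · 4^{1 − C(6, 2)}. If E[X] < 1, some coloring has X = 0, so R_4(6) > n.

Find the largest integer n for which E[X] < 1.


We need C(n, 6) · 4^{1 − 15} < 1, i.e. C(n, 6) < 4^{15 − 1} = 268435456.
Check values of n near the boundary:
  n = 72: C(72, 6) = 156238908; 156238908 < 268435456? YES
  n = 73: C(73, 6) = 170230452; 170230452 < 268435456? YES
  n = 74: C(74, 6) = 185250786; 185250786 < 268435456? YES
  n = 75: C(75, 6) = 201359550; 201359550 < 268435456? YES
  n = 76: C(76, 6) = 218618940; 218618940 < 268435456? YES
  n = 77: C(77, 6) = 237093780; 237093780 < 268435456? YES
  n = 78: C(78, 6) = 256851595; 256851595 < 268435456? YES
  n = 79: C(79, 6) = 277962685; 277962685 < 268435456? NO
The largest n with C(n, 6) < 268435456 is n = 78 (where E[X] = 256851595/268435456 ≈ 0.957). Hence R_4(6) > 78, i.e. R_4(6) ≥ 79.

Largest n = 78; hence R_4(6) > 78.


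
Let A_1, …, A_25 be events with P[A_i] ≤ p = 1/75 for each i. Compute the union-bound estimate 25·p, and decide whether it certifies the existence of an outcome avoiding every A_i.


Union bound: P[∪_{i=1}^{25} A_i] ≤ Σ_i P[A_i] ≤ 25·p = 25·(1/75) = 1/3.
Numerically: 1/3 ≈ 0.333333.
Is 1/3 < 1? YES.
Since P[∪ A_i] ≤ 1/3 < 1, the complement has P[∩ A_i^c] ≥ 1 − 1/3 = 2/3 > 0, so some outcome avoids every A_i.

25·p = 1/3 ≈ 0.333333; existence CERTIFIED by the union bound.


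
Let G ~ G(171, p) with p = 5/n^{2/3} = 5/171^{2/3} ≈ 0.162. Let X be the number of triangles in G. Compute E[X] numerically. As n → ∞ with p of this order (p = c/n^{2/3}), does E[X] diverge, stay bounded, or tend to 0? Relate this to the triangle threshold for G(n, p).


Number of potential triangles: C(171, 3) = 818805.
Each occurs with probability p³ ≈ (0.162)³ ≈ 4.27482e-03.
By linearity: E[X] = C(171, 3)·p³ ≈ 818805 · 4.27482e-03 ≈ 3500.244.
Since α = 2/3 < 1, p = c/n^{2/3} ≫ 1/n is above the triangle threshold p ~ 1/n. Asymptotically E[X] ~ (c³/6)·n^{3(1−α)} = (5³/6)·n^{1} → ∞; triangles are abundant w.h.p.

E[X] ≈ 3500.244; in regime p = Θ(1/n^{2/3}) E[X] diverges (above the triangle threshold p ~ 1/n).


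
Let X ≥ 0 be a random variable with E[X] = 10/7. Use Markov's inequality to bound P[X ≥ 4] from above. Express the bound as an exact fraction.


μ = E[X] = 10/7, a = 4.
Markov: P[X ≥ 4] ≤ μ/a = (10/7)/4 = 5/14.
Numerically: ≈ 0.3571.
(Since a = 4 > μ = 1.4286, the bound 5/14 is < 1 and informative.)

P[X ≥ 4] ≤ 5/14 ≈ 0.3571.


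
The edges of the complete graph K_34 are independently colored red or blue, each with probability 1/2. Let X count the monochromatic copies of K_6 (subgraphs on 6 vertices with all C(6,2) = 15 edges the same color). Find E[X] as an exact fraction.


Let X = Σ_S X_S over the C(34, 6) = 1344904 subsets S of size 6, where X_S = 1 if the K_6 on S is monochromatic.
For a fixed S, the K_6 on S has C(6, 2) = 15 edges. P[all 15 edges red] = (1/2)^15, and likewise for blue, so P[monochromatic] = 2·(1/2)^15 = 2^{1 − 15} = 1/16384.
By linearity of expectation: E[X] = C(34, 6) · 2^{1 − 15} = 1344904 · 1/16384 = 168113/2048.
Numerically: E[X] ≈ 82.086426.

E[X] = C(34,6)·2^(1−C(6,2)) = 168113/2048 ≈ 82.086426.


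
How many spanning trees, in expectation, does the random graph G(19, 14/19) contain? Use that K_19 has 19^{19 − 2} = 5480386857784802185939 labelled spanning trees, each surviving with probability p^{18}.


K_19 has 19^{19 − 2} = 5480386857784802185939 labelled spanning trees.
For each such spanning tree H, let X_H = 1 if all 18 edges of H are present in G. Then P[X_H = 1] = p^{18} = (14/19)^{18} = 426878854210636742656/104127350297911241532841.
By linearity of expectation: E[X] = Σ_H E[X_H] = 5480386857784802185939 · p^{18} = 5480386857784802185939 · 426878854210636742656/104127350297911241532841 = 426878854210636742656/19.
Numerically: E[X] ≈ 2.2467e+19.

E[X] = 5480386857784802185939 · (14/19)^{18} = 426878854210636742656/19 ≈ 2.2467e+19.


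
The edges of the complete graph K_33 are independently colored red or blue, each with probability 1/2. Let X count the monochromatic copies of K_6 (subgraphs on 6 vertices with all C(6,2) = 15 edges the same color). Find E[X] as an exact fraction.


Let X = Σ_S X_S over the C(33, 6) = 1107568 subsets S of size 6, where X_S = 1 if the K_6 on S is monochromatic.
For a fixed S, the K_6 on S has C(6, 2) = 15 edges. P[all 15 edges red] = (1/2)^15, and likewise for blue, so P[monochromatic] = 2·(1/2)^15 = 2^{1 − 15} = 1/16384.
By linearity: E[X] = C(33, 6) · 2^{1 − 15} = 1107568 · 1/16384 = 69223/1024.
Numerically: E[X] ≈ 67.600586.

E[X] = C(33,6)·2^(1−C(6,2)) = 69223/1024 ≈ 67.600586.


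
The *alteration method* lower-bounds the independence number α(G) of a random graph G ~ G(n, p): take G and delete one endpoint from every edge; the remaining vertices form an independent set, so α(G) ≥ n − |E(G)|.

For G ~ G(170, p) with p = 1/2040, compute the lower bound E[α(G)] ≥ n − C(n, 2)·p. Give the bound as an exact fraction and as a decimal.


E[|E(G)|] = C(170, 2)·p = 14365 · (1/2040) = 169/24.
E[α(G)] ≥ n − E[|E(G)|] = 170 − 169/24 = 3911/24.
Numerically: ≈ 162.9583.
(This is only a lower bound; the true E[α(G)] may be larger.)

E[α(G)] ≥ 3911/24 ≈ 162.9583.


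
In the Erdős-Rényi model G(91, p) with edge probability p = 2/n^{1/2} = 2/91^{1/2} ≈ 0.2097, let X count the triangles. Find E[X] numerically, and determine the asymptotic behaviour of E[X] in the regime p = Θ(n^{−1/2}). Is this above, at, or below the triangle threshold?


Number of potential triangles: C(91, 3) = 121485.
Each occurs with probability p³ ≈ (0.2097)³ ≈ 9.215691e-03.
By linearity: E[X] = C(91, 3)·p³ ≈ 121485 · 9.215691e-03 ≈ 1119.5682.
Since α = 1/2 < 1, p = c/n^{1/2} ≫ 1/n is above the triangle threshold p ~ 1/n. Asymptotically E[X] ~ (c³/6)·n^{3(1−α)} = (2³/6)·n^{1.5} → ∞; triangles are abundant w.h.p.

E[X] ≈ 1119.5682; in regime p = Θ(1/n^{1/2}) E[X] diverges (above the triangle threshold p ~ 1/n).


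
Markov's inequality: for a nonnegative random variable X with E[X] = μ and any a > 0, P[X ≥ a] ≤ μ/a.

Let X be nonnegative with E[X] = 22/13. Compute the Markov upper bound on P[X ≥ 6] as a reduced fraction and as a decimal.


μ = E[X] = 22/13, a = 6.
Markov: P[X ≥ 6] ≤ μ/a = (22/13)/6 = 11/39.
Numerically: ≈ 0.282051.
(Since a = 6 > μ = 1.692308, the bound 11/39 is < 1 and informative.)

P[X ≥ 6] ≤ 11/39 ≈ 0.282051.


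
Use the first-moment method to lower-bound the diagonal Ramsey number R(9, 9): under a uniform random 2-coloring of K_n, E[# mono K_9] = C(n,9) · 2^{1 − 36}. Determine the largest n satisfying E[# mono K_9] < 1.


We need C(n, 9) · 2^{1 − 36} < 1, i.e. C(n, 9) < 2^{36 − 1} = 34359738368.
Check values of n near the boundary:
  n = 63: C(63, 9) = 23667689815; 23667689815 < 34359738368? YES
  n = 64: C(64, 9) = 27540584512; 27540584512 < 34359738368? YES
  n = 65: C(65, 9) = 31966749880; 31966749880 < 34359738368? YES
  n = 66: C(66, 9) = 37014131440; 37014131440 < 34359738368? NO
The largest n with C(n, 9) < 34359738368 is n = 65 (where E[X] = 3995843735/4294967296 ≈ 0.9303549). Hence R(9, 9) > 65, i.e. R(9, 9) ≥ 66.

Largest n = 65; hence R(9, 9) > 65.


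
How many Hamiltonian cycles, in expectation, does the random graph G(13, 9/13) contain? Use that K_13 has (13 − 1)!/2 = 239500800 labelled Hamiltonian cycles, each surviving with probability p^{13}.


K_13 has (13 − 1)!/2 = 239500800 labelled Hamiltonian cycles.
For each such Hamiltonian cycle H, let X_H = 1 if all 13 edges of H are present in G. Then P[X_H = 1] = p^{13} = (9/13)^{13} = 2541865828329/302875106592253.
Summing the indicators: E[X] = Σ_H E[X_H] = 239500800 · p^{13} = 239500800 · 2541865828329/302875106592253 = 608778899377458163200/302875106592253.
Numerically: E[X] ≈ 2.01e+06.

E[X] = 239500800 · (9/13)^{13} = 608778899377458163200/302875106592253 ≈ 2.01e+06.


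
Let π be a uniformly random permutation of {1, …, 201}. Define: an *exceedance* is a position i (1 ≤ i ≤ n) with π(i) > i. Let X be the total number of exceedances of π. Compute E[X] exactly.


Write X = Σ_{i=1}^{201} X_i, where X_i = 1_{π(i) > i}.
For each fixed i, π(i) is uniform over {1, …, 201} (marginal of a uniform permutation), so P[π(i) > i] = (n − i)/n. Summing: Σ_{i=1}^{201} (n − i)/n = (0 + 1 + … + 200)/201 = 201(201 − 1)/(2·201) = (201 − 1)/2.
Hence E[X] = Σ_{i=1}^{201} (201 − i)/201 = 100 ≈ 100.00000.

E[X] = 100 = 100.00000.


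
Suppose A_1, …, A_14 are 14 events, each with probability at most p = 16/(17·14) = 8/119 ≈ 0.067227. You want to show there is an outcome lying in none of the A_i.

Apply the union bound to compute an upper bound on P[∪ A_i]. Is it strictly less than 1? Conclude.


Union bound: P[∪_{i=1}^{14} A_i] ≤ Σ_i P[A_i] ≤ 14·p = 14·(8/119) = 16/17.
Numerically: 16/17 ≈ 0.941176.
Is 16/17 < 1? YES.
Since P[∪ A_i] ≤ 16/17 < 1, the complement has P[∩ A_i^c] ≥ 1 − 16/17 = 1/17 > 0, so some outcome avoids every A_i.

14·p = 16/17 ≈ 0.941176; existence CERTIFIED by the union bound.


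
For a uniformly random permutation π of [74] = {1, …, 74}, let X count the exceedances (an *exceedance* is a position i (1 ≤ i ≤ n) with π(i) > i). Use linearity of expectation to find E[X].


Write X = Σ_{i=1}^{74} X_i, where X_i = 1_{π(i) > i}.
For each fixed i, π(i) is uniform over {1, …, 74} (marginal of a uniform permutation), so P[π(i) > i] = (n − i)/n. Summing: Σ_{i=1}^{74} (n − i)/n = (0 + 1 + … + 73)/74 = 74(74 − 1)/(2·74) = (74 − 1)/2.
Hence E[X] = Σ_{i=1}^{74} (74 − i)/74 = 73/2 ≈ 36.500000.

E[X] = 73/2 = 36.500000.


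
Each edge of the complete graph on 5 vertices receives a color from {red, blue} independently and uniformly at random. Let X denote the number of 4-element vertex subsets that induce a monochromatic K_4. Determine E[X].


Let X = Σ_S X_S over the C(5, 4) = 5 subsets S of size 4, where X_S = 1 if the K_4 on S is monochromatic.
For a fixed S, the K_4 on S has C(4, 2) = 6 edges. P[all 6 edges red] = (1/2)^6, and likewise for blue, so P[monochromatic] = 2·(1/2)^6 = 2^{1 − 6} = 1/32.
Summing: E[X] = C(5, 4) · 2^{1 − 6} = 5 · 1/32 = 5/32.
Numerically: E[X] ≈ 0.15625.

E[X] = C(5,4)·2^(1−C(4,2)) = 5/32 ≈ 0.15625.


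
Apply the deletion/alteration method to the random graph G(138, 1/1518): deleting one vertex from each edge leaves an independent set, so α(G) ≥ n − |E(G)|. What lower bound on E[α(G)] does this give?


E[|E(G)|] = C(138, 2)·p = 9453 · (1/1518) = 137/22.
E[α(G)] ≥ n − E[|E(G)|] = 138 − 137/22 = 2899/22.
Numerically: ≈ 131.773.
(This is only a lower bound; the true E[α(G)] may be larger.)

E[α(G)] ≥ 2899/22 ≈ 131.773.


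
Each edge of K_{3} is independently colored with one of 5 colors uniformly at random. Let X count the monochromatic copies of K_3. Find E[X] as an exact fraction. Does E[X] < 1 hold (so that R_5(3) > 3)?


E[X] = C(3, 3) · 5^{1 − 3} = 1 · 5^{−2} = 1/25.
As a reduced fraction: E[X] = 1/25 ≈ 0.0400.
Is E[X] < 1? YES.
Since E[X] < 1, there exists a 5-coloring of K_{3} with no monochromatic K_3; hence R_5(3) > 3.

E[X] = 1/25 ≈ 0.0400; E[X] < 1, so R_5(3) > 3.


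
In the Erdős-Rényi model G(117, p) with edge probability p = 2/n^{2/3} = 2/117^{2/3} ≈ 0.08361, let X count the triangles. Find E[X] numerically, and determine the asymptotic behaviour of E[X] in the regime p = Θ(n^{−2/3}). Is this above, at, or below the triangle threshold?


Number of potential triangles: C(117, 3) = 260130.
Each occurs with probability p³ ≈ (0.08361)³ ≈ 5.844108e-04.
By linearity: E[X] = C(117, 3)·p³ ≈ 260130 · 5.844108e-04 ≈ 152.0228.
Since α = 2/3 < 1, p = c/n^{2/3} ≫ 1/n is above the triangle threshold p ~ 1/n. Asymptotically E[X] ~ (c³/6)·n^{3(1−α)} = (2³/6)·n^{1} → ∞; triangles are abundant w.h.p.

E[X] ≈ 152.0228; in regime p = Θ(1/n^{2/3}) E[X] diverges (above the triangle threshold p ~ 1/n).


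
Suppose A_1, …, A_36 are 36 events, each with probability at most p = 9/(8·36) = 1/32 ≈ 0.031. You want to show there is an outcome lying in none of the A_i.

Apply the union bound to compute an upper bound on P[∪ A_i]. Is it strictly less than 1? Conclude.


Union bound: P[∪_{i=1}^{36} A_i] ≤ Σ_i P[A_i] ≤ 36·p = 36·(1/32) = 9/8.
Numerically: 9/8 ≈ 1.125.
Is 9/8 < 1? NO.
Since the bound 9/8 is ≥ 1, the union bound is uninformative here; it does NOT by itself certify existence.

36·p = 9/8 ≈ 1.125; existence NOT certified by the union bound.


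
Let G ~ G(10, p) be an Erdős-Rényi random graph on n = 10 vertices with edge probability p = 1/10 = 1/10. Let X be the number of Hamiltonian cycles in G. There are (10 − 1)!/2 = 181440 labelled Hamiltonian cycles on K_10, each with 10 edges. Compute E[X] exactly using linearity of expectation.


K_10 has (10 − 1)!/2 = 181440 labelled Hamiltonian cycles.
For each such Hamiltonian cycle H, let X_H = 1 if all 10 edges of H are present in G. Then P[X_H = 1] = p^{10} = (1/10)^{10} = 1/10000000000.
By linearity: E[X] = Σ_H E[X_H] = 181440 · p^{10} = 181440 · 1/10000000000 = 567/31250000.
Numerically: E[X] ≈ 1.8144e-05.

E[X] = 181440 · (1/10)^{10} = 567/31250000 ≈ 1.8144e-05.


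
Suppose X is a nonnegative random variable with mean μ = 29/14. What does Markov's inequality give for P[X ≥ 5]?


μ = E[X] = 29/14, a = 5.
Markov: P[X ≥ 5] ≤ μ/a = (29/14)/5 = 29/70.
Numerically: ≈ 0.4143.
(Since a = 5 > μ = 2.0714, the bound 29/70 is < 1 and informative.)

P[X ≥ 5] ≤ 29/70 ≈ 0.4143.


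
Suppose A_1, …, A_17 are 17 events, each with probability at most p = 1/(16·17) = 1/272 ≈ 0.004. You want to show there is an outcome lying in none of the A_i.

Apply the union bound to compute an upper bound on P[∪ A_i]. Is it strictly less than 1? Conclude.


Union bound: P[∪_{i=1}^{17} A_i] ≤ Σ_i P[A_i] ≤ 17·p = 17·(1/272) = 1/16.
Numerically: 1/16 ≈ 0.062.
Is 1/16 < 1? YES.
Since P[∪ A_i] ≤ 1/16 < 1, the complement has P[∩ A_i^c] ≥ 1 − 1/16 = 15/16 > 0, so some outcome avoids every A_i.

17·p = 1/16 ≈ 0.062; existence CERTIFIED by the union bound.


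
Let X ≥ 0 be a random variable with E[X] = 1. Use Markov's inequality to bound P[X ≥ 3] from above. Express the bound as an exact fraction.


μ = E[X] = 1, a = 3.
Markov: P[X ≥ 3] ≤ μ/a = (1)/3 = 1/3.
Numerically: ≈ 0.333.
(Since a = 3 > μ = 1.000, the bound 1/3 is < 1 and informative.)

P[X ≥ 3] ≤ 1/3 ≈ 0.333.


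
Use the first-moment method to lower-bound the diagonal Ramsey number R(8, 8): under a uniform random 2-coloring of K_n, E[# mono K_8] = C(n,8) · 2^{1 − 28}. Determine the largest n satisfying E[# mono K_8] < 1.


We need C(n, 8) · 2^{1 − 28} < 1, i.e. C(n, 8) < 2^{28 − 1} = 134217728.
Check values of n near the boundary:
  n = 36: C(36, 8) = 30260340; 30260340 < 134217728? YES
  n = 37: C(37, 8) = 38608020; 38608020 < 134217728? YES
  n = 38: C(38, 8) = 48903492; 48903492 < 134217728? YES
  n = 39: C(39, 8) = 61523748; 61523748 < 134217728? YES
  n = 40: C(40, 8) = 76904685; 76904685 < 134217728? YES
  n = 41: C(41, 8) = 95548245; 95548245 < 134217728? YES
  n = 42: C(42, 8) = 118030185; 118030185 < 134217728? YES
  n = 43: C(43, 8) = 145008513; 145008513 < 134217728? NO
  n = 44: C(44, 8) = 177232627; 177232627 < 134217728? NO
  n = 45: C(45, 8) = 215553195; 215553195 < 134217728? NO
The largest n with C(n, 8) < 134217728 is n = 42 (where E[X] = 118030185/134217728 ≈ 0.87939). Hence R(8, 8) > 42, i.e. R(8, 8) ≥ 43.

Largest n = 42; hence R(8, 8) > 42.


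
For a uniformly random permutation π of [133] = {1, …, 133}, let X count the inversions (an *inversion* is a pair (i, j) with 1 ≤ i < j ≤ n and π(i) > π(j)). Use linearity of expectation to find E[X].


Write X = Σ X_I over the C(133, 2) = 8778 pairs i < j, with X_I the indicator of one inversion.
There are 8778 indicators.
For each fixed pair i < j, the values π(i) and π(j) are two distinct elements of {1, …, 133} in uniformly random order; by symmetry P[π(i) > π(j)] = 1/2.
By linearity: E[X] = 8778 · (1/2) = C(133, 2) · (1/2) = 8778/2 = 4389 ≈ 4389.00000.

E[X] = 4389 = 4389.00000.


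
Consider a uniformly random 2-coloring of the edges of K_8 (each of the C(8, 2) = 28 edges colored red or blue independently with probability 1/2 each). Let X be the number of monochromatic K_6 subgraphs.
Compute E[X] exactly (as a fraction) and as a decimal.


Let X = Σ_S X_S over the C(8, 6) = 28 subsets S of size 6, where X_S = 1 if the K_6 on S is monochromatic.
For a fixed S, the K_6 on S has C(6, 2) = 15 edges. P[all 15 edges red] = (1/2)^15, and likewise for blue, so P[monochromatic] = 2·(1/2)^15 = 2^{1 − 15} = 1/16384.
Summing: E[X] = C(8, 6) · 2^{1 − 15} = 28 · 1/16384 = 7/4096.
Numerically: E[X] ≈ 0.002.

E[X] = C(8,6)·2^(1−C(6,2)) = 7/4096 ≈ 0.002.


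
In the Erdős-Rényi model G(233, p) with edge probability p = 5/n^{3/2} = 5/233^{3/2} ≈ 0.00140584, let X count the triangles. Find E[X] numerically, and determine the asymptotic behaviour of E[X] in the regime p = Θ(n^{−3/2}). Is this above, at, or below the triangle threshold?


Number of potential triangles: C(233, 3) = 2081156.
Each occurs with probability p³ ≈ (0.00140584)³ ≈ 2.77848700e-09.
By linearity: E[X] = C(233, 3)·p³ ≈ 2081156 · 2.77848700e-09 ≈ 0.005782.
Since α = 3/2 > 1, p = c/n^{3/2} = o(1/n) is below the triangle threshold p ~ 1/n. Asymptotically E[X] ~ (c³/6)·n^{3(1−α)} = (5³/6)·n^{-1.5} → 0, so by Markov's inequality G has no triangles w.h.p.

E[X] ≈ 0.005782; in regime p = Θ(1/n^{3/2}) E[X] tends to 0 (below the triangle threshold p ~ 1/n).


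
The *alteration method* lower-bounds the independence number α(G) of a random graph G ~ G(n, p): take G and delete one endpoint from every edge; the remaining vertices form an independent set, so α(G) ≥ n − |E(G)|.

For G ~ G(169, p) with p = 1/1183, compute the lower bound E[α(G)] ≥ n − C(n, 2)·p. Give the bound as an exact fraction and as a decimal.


E[|E(G)|] = C(169, 2)·p = 14196 · (1/1183) = 12.
E[α(G)] ≥ n − E[|E(G)|] = 169 − 12 = 157.
Numerically: ≈ 157.0000.
(This is only a lower bound; the true E[α(G)] may be larger.)

E[α(G)] ≥ 157 ≈ 157.0000.


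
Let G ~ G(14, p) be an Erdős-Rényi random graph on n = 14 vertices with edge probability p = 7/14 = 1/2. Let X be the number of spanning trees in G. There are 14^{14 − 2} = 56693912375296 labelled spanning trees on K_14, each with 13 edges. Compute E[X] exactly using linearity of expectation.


K_14 has 14^{14 − 2} = 56693912375296 labelled spanning trees.
For each such spanning tree H, let X_H = 1 if all 13 edges of H are present in G. Then P[X_H = 1] = p^{13} = (1/2)^{13} = 1/8192.
By linearity of expectation: E[X] = Σ_H E[X_H] = 56693912375296 · p^{13} = 56693912375296 · 1/8192 = 13841287201/2.
Numerically: E[X] ≈ 6.92064e+09.

E[X] = 56693912375296 · (1/2)^{13} = 13841287201/2 ≈ 6.92064e+09.


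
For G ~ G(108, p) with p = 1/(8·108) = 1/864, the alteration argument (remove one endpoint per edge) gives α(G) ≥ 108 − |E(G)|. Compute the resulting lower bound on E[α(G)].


E[|E(G)|] = C(108, 2)·p = 5778 · (1/864) = 107/16.
E[α(G)] ≥ n − E[|E(G)|] = 108 − 107/16 = 1621/16.
Numerically: ≈ 101.312.
(This is only a lower bound; the true E[α(G)] may be larger.)

E[α(G)] ≥ 1621/16 ≈ 101.312.


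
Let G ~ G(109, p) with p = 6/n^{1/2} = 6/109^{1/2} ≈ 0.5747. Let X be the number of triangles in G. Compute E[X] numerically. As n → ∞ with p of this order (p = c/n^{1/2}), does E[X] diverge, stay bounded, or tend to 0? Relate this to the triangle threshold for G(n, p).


Number of potential triangles: C(109, 3) = 209934.
Each occurs with probability p³ ≈ (0.5747)³ ≈ 1.8980778e-01.
By linearity: E[X] = C(109, 3)·p³ ≈ 209934 · 1.8980778e-01 ≈ 39847.10599.
Since α = 1/2 < 1, p = c/n^{1/2} ≫ 1/n is above the triangle threshold p ~ 1/n. Asymptotically E[X] ~ (c³/6)·n^{3(1−α)} = (6³/6)·n^{1.5} → ∞; triangles are abundant w.h.p.

E[X] ≈ 39847.10599; in regime p = Θ(1/n^{1/2}) E[X] diverges (above the triangle threshold p ~ 1/n).


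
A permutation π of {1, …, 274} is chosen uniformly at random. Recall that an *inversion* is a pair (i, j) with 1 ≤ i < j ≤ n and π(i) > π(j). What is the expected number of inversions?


Write X = Σ X_I over the C(274, 2) = 37401 pairs i < j, with X_I the indicator of one inversion.
There are 37401 indicators.
For each fixed pair i < j, the values π(i) and π(j) are two distinct elements of {1, …, 274} in uniformly random order; by symmetry P[π(i) > π(j)] = 1/2.
By linearity: E[X] = 37401 · (1/2) = C(274, 2) · (1/2) = 37401/2 = 37401/2 ≈ 18700.5000.

E[X] = 37401/2 = 18700.5000.


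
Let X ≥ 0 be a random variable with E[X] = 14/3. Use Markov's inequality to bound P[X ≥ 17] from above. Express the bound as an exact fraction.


μ = E[X] = 14/3, a = 17.
Markov: P[X ≥ 17] ≤ μ/a = (14/3)/17 = 14/51.
Numerically: ≈ 0.274510.
(Since a = 17 > μ = 4.666667, the bound 14/51 is < 1 and informative.)

P[X ≥ 17] ≤ 14/51 ≈ 0.274510.


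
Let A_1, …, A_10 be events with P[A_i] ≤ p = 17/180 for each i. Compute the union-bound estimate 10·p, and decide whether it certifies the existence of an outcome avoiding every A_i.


Union bound: P[∪_{i=1}^{10} A_i] ≤ Σ_i P[A_i] ≤ 10·p = 10·(17/180) = 17/18.
Numerically: 17/18 ≈ 0.944444.
Is 17/18 < 1? YES.
Since P[∪ A_i] ≤ 17/18 < 1, the complement has P[∩ A_i^c] ≥ 1 − 17/18 = 1/18 > 0, so some outcome avoids every A_i.

10·p = 17/18 ≈ 0.944444; existence CERTIFIED by the union bound.


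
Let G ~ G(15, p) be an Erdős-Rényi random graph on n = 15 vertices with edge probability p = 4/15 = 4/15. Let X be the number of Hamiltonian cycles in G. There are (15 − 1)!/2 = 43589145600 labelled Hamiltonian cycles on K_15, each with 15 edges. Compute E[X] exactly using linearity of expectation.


K_15 has (15 − 1)!/2 = 43589145600 labelled Hamiltonian cycles.
For each such Hamiltonian cycle H, let X_H = 1 if all 15 edges of H are present in G. Then P[X_H = 1] = p^{15} = (4/15)^{15} = 1073741824/437893890380859375.
By linearity of expectation: E[X] = Σ_H E[X_H] = 43589145600 · p^{15} = 43589145600 · 1073741824/437893890380859375 = 7704277975826432/72081298828125.
Numerically: E[X] ≈ 106.883.

E[X] = 43589145600 · (4/15)^{15} = 7704277975826432/72081298828125 ≈ 106.883.


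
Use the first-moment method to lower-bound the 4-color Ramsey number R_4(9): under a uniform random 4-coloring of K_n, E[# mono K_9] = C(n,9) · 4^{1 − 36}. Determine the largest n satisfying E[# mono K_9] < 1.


We need C(n, 9) · 4^{1 − 36} < 1, i.e. C(n, 9) < 4^{36 − 1} = 1180591620717411303424.
Check values of n near the boundary:
  n = 911: C(911, 9) = 1144686900492291197405; 1144686900492291197405 < 1180591620717411303424? YES
  n = 912: C(912, 9) = 1156095740032081475120; 1156095740032081475120 < 1180591620717411303424? YES
  n = 913: C(913, 9) = 1167605542753639808390; 1167605542753639808390 < 1180591620717411303424? YES
  n = 914: C(914, 9) = 1179217089587653905932; 1179217089587653905932 < 1180591620717411303424? YES
  n = 915: C(915, 9) = 1190931166636537885130; 1190931166636537885130 < 1180591620717411303424? NO
The largest n with C(n, 9) < 1180591620717411303424 is n = 914 (where E[X] = 294804272396913476483/295147905179352825856 ≈ 0.998836). Hence R_4(9) > 914, i.e. R_4(9) ≥ 915.

Largest n = 914; hence R_4(9) > 914.


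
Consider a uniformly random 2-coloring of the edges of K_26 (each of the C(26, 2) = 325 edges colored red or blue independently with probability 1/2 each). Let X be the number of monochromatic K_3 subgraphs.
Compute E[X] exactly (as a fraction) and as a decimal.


Let X = Σ_S X_S over the C(26, 3) = 2600 subsets S of size 3, where X_S = 1 if the K_3 on S is monochromatic.
For a fixed S, the K_3 on S has C(3, 2) = 3 edges. P[all 3 edges red] = (1/2)^3, and likewise for blue, so P[monochromatic] = 2·(1/2)^3 = 2^{1 − 3} = 1/4.
Summing: E[X] = C(26, 3) · 2^{1 − 3} = 2600 · 1/4 = 650.
Numerically: E[X] ≈ 650.00000.

E[X] = C(26,3)·2^(1−C(3,2)) = 650 ≈ 650.00000.


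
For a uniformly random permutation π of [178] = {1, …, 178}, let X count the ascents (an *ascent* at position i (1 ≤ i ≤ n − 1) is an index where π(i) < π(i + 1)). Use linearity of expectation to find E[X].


Write X = Σ X_I over i = 1, …, 177, with X_I the indicator of one ascent.
There are 177 indicators.
For each fixed i, the pair (π(i), π(i+1)) is a uniformly random ordered pair of distinct values from {1, …, 178}; by symmetry P[π(i) < π(i+1)] = 1/2.
By linearity: E[X] = 177 · (1/2) = (178 − 1) · (1/2) = 177/2 ≈ 88.50000.

E[X] = 177/2 = 88.50000.


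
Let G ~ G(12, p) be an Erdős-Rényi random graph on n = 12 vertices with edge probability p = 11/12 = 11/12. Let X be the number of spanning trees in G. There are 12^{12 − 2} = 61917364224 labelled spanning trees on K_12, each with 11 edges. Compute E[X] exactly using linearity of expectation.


K_12 has 12^{12 − 2} = 61917364224 labelled spanning trees.
For each such spanning tree H, let X_H = 1 if all 11 edges of H are present in G. Then P[X_H = 1] = p^{11} = (11/12)^{11} = 285311670611/743008370688.
By linearity of expectation: E[X] = Σ_H E[X_H] = 61917364224 · p^{11} = 61917364224 · 285311670611/743008370688 = 285311670611/12.
Numerically: E[X] ≈ 2.3776e+10.

E[X] = 61917364224 · (11/12)^{11} = 285311670611/12 ≈ 2.3776e+10.


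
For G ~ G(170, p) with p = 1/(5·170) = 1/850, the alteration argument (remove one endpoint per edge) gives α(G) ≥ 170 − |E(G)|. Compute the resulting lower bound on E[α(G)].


E[|E(G)|] = C(170, 2)·p = 14365 · (1/850) = 169/10.
E[α(G)] ≥ n − E[|E(G)|] = 170 − 169/10 = 1531/10.
Numerically: ≈ 153.1000.
(This is only a lower bound; the true E[α(G)] may be larger.)

E[α(G)] ≥ 1531/10 ≈ 153.1000.


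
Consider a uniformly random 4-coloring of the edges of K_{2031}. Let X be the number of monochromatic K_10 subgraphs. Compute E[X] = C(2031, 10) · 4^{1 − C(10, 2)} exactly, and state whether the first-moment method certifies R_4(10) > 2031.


E[X] = C(2031, 10) · 4^{1 − 45} = 321883478221675085423322615 · 4^{−44} = 321883478221675085423322615/309485009821345068724781056.
As a reduced fraction: E[X] = 321883478221675085423322615/309485009821345068724781056 ≈ 1.04006.
Is E[X] < 1? NO.
Since E[X] ≥ 1, the first-moment bound is inconclusive at n = 2031; it does NOT by itself certify R_4(10) > 2031.

E[X] = 321883478221675085423322615/309485009821345068724781056 ≈ 1.04006; E[X] ≥ 1; first-moment method inconclusive here.


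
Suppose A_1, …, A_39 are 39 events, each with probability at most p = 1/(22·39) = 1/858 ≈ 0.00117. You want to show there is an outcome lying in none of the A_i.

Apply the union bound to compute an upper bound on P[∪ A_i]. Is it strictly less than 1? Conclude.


Union bound: P[∪_{i=1}^{39} A_i] ≤ Σ_i P[A_i] ≤ 39·p = 39·(1/858) = 1/22.
Numerically: 1/22 ≈ 0.04545.
Is 1/22 < 1? YES.
Since P[∪ A_i] ≤ 1/22 < 1, the complement has P[∩ A_i^c] ≥ 1 − 1/22 = 21/22 > 0, so some outcome avoids every A_i.

39·p = 1/22 ≈ 0.04545; existence CERTIFIED by the union bound.


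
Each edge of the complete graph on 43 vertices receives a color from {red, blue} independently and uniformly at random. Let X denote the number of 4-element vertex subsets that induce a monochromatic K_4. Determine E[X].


Let X = Σ_S X_S over the C(43, 4) = 123410 subsets S of size 4, where X_S = 1 if the K_4 on S is monochromatic.
For a fixed S, the K_4 on S has C(4, 2) = 6 edges. P[all 6 edges red] = (1/2)^6, and likewise for blue, so P[monochromatic] = 2·(1/2)^6 = 2^{1 − 6} = 1/32.
Summing: E[X] = C(43, 4) · 2^{1 − 6} = 123410 · 1/32 = 61705/16.
Numerically: E[X] ≈ 3856.562500.

E[X] = C(43,4)·2^(1−C(4,2)) = 61705/16 ≈ 3856.562500.


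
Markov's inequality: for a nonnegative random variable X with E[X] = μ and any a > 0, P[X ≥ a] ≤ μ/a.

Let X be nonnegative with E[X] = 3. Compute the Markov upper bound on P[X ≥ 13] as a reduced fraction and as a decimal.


μ = E[X] = 3, a = 13.
Markov: P[X ≥ 13] ≤ μ/a = (3)/13 = 3/13.
Numerically: ≈ 0.231.
(Since a = 13 > μ = 3.000, the bound 3/13 is < 1 and informative.)

P[X ≥ 13] ≤ 3/13 ≈ 0.231.


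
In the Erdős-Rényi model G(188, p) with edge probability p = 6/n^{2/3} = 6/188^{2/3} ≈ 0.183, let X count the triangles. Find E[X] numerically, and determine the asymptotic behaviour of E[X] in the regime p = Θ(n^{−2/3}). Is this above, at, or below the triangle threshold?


Number of potential triangles: C(188, 3) = 1089836.
Each occurs with probability p³ ≈ (0.183)³ ≈ 6.11136e-03.
By linearity: E[X] = C(188, 3)·p³ ≈ 1089836 · 6.11136e-03 ≈ 6660.383.
Since α = 2/3 < 1, p = c/n^{2/3} ≫ 1/n is above the triangle threshold p ~ 1/n. Asymptotically E[X] ~ (c³/6)·n^{3(1−α)} = (6³/6)·n^{1} → ∞; triangles are abundant w.h.p.

E[X] ≈ 6660.383; in regime p = Θ(1/n^{2/3}) E[X] diverges (above the triangle threshold p ~ 1/n).


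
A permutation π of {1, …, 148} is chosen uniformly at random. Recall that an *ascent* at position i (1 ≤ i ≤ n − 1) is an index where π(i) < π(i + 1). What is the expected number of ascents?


Write X = Σ X_I over i = 1, …, 147, with X_I the indicator of one ascent.
There are 147 indicators.
For each fixed i, the pair (π(i), π(i+1)) is a uniformly random ordered pair of distinct values from {1, …, 148}; by symmetry P[π(i) < π(i+1)] = 1/2.
By linearity: E[X] = 147 · (1/2) = (148 − 1) · (1/2) = 147/2 ≈ 73.50000.

E[X] = 147/2 = 73.50000.


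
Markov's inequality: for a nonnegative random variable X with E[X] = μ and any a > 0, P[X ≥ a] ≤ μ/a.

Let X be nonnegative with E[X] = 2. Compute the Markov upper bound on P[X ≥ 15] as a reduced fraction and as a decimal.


μ = E[X] = 2, a = 15.
Markov: P[X ≥ 15] ≤ μ/a = (2)/15 = 2/15.
Numerically: ≈ 0.1333.
(Since a = 15 > μ = 2.0000, the bound 2/15 is < 1 and informative.)

P[X ≥ 15] ≤ 2/15 ≈ 0.1333.


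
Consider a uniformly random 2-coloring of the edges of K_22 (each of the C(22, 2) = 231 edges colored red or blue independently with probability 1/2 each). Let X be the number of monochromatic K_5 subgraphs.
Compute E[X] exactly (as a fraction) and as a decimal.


Let X = Σ_S X_S over the C(22, 5) = 26334 subsets S of size 5, where X_S = 1 if the K_5 on S is monochromatic.
For a fixed S, the K_5 on S has C(5, 2) = 10 edges. P[all 10 edges red] = (1/2)^10, and likewise for blue, so P[monochromatic] = 2·(1/2)^10 = 2^{1 − 10} = 1/512.
Summing: E[X] = C(22, 5) · 2^{1 − 10} = 26334 · 1/512 = 13167/256.
Numerically: E[X] ≈ 51.433594.

E[X] = C(22,5)·2^(1−C(5,2)) = 13167/256 ≈ 51.433594.


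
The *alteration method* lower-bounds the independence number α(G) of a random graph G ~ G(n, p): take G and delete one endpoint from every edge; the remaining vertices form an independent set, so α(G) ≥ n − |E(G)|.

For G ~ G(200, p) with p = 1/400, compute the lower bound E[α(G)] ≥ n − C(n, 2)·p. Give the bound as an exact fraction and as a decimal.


E[|E(G)|] = C(200, 2)·p = 19900 · (1/400) = 199/4.
E[α(G)] ≥ n − E[|E(G)|] = 200 − 199/4 = 601/4.
Numerically: ≈ 150.250000.
(This is only a lower bound; the true E[α(G)] may be larger.)

E[α(G)] ≥ 601/4 ≈ 150.250000.


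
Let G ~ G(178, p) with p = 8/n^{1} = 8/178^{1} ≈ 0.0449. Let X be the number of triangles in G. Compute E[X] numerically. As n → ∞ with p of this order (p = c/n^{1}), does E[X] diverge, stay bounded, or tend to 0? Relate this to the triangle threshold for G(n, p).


Number of potential triangles: C(178, 3) = 924176.
Each occurs with probability p³ ≈ (0.0449)³ ≈ 9.07841e-05.
By linearity: E[X] = C(178, 3)·p³ ≈ 924176 · 9.07841e-05 ≈ 83.901.
Here α = 1, so p = 8/n is exactly at the triangle threshold p ~ 1/n. Asymptotically E[X] → c³/6 = 8³/6 = 256/3 ≈ 85.333, a bounded constant. In this regime the triangle count is asymptotically Poisson(c³/6).

E[X] ≈ 83.901; in regime p = Θ(1/n^{1}) E[X] stays bounded (at the triangle threshold p ~ 1/n).


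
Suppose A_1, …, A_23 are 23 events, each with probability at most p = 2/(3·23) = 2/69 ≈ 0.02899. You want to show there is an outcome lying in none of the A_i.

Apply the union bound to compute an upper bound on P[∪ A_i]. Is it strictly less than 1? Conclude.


Union bound: P[∪_{i=1}^{23} A_i] ≤ Σ_i P[A_i] ≤ 23·p = 23·(2/69) = 2/3.
Numerically: 2/3 ≈ 0.66667.
Is 2/3 < 1? YES.
Since P[∪ A_i] ≤ 2/3 < 1, the complement has P[∩ A_i^c] ≥ 1 − 2/3 = 1/3 > 0, so some outcome avoids every A_i.

23·p = 2/3 ≈ 0.66667; existence CERTIFIED by the union bound.


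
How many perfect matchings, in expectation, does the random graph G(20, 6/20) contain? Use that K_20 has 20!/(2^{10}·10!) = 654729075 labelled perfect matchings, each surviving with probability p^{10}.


K_20 has 20!/(2^{10}·10!) = 654729075 labelled perfect matchings.
For each such perfect matching H, let X_H = 1 if all 10 edges of H are present in G. Then P[X_H = 1] = p^{10} = (3/10)^{10} = 59049/10000000000.
Summing the indicators: E[X] = Σ_H E[X_H] = 654729075 · p^{10} = 654729075 · 59049/10000000000 = 1546443885987/400000000.
Numerically: E[X] ≈ 3866.11.

E[X] = 654729075 · (3/10)^{10} = 1546443885987/400000000 ≈ 3866.11.


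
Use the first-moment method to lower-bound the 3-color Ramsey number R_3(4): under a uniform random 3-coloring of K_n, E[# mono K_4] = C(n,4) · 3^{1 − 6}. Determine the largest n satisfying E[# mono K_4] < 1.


We need C(n, 4) · 3^{1 − 6} < 1, i.e. C(n, 4) < 3^{6 − 1} = 243.
Check values of n near the boundary:
  n = 4: C(4, 4) = 1; 1 < 243? YES
  n = 5: C(5, 4) = 5; 5 < 243? YES
  n = 6: C(6, 4) = 15; 15 < 243? YES
  n = 7: C(7, 4) = 35; 35 < 243? YES
  n = 8: C(8, 4) = 70; 70 < 243? YES
  n = 9: C(9, 4) = 126; 126 < 243? YES
  n = 10: C(10, 4) = 210; 210 < 243? YES
  n = 11: C(11, 4) = 330; 330 < 243? NO
The largest n with C(n, 4) < 243 is n = 10 (where E[X] = 70/81 ≈ 0.86420). Hence R_3(4) > 10, i.e. R_3(4) ≥ 11.

Largest n = 10; hence R_3(4) > 10.
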